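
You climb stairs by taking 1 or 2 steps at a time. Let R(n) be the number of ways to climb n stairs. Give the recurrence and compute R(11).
Condition on the size of the last step (1 to 2): before it there were n-1, …, n-2 stairs climbed, and these cases are disjoint, so R(n) = R(n-1) + R(n-2) (Fibonacci-type sequence).
Initial conditions by direct count (compositions of i into parts ≤ 2): R(1) = 1; R(2) = 2.
Iterating the recurrence: R(3) = 3, R(4) = 5, R(5) = 8, R(6) = 13, R(7) = 21, R(8) = 34, R(9) = 55, R(10) = 89, R(11) = 144.

R(n) = R(n-1) + R(n-2), R(1) = 1, R(2) = 2; R(11) = 144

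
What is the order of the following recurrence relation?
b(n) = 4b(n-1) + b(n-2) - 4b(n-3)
The order is the largest lag k for which b(n-k) appears. Here the deepest term is b(n-3), so the order is 3.

Order 3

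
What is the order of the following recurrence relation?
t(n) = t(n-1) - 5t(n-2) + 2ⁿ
The order is the largest lag k for which t(n-k) appears. Here the deepest term is t(n-2) (the 2ⁿ term is non-homogeneous and does not affect the order), so the order is 2.

Order 2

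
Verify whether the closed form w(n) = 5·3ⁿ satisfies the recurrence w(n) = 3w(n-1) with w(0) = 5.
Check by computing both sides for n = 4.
From the recurrence with w(0) = 5:
  w(0) = 5, w(1) = 15, w(2) = 45, w(3) = 135, w(4) = 405
  so the recurrence gives w(4) = 405.
From the proposed closed form w(n) = 5·3ⁿ:
  w(4) = 405.
Both sides give 405 at n = 4, and the initial condition(s) match, so the closed form is consistent.

Yes, the closed form is correct.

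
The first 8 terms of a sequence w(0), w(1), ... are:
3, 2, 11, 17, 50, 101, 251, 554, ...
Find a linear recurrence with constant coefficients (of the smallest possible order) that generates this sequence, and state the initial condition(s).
Look for the lowest-order linear relation among consecutive terms.
Observation: w(n) - 1·w(n-1) - (3)·w(n-2) = 0 holds for the shown terms, and no order-1 relation w(n) = α·w(n-1) + β fits.
Check at n=3: 1·11 + (3)·2 = 17. ✓

w(n) = w(n-1) + 3w(n-2), w(0) = 3, w(1) = 2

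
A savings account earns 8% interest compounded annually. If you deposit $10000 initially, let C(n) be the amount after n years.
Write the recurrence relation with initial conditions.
Each year the balance grows by 8%, i.e. is multiplied by 1 + 8/100 = 1.08, so C(n) = 1.08 × C(n-1). The initial deposit gives C(0) = 10000.
Unrolling gives the closed form C(n) = 10000 × (1.08)ⁿ.

C(n) = 1.08 × C(n-1), C(0) = 10000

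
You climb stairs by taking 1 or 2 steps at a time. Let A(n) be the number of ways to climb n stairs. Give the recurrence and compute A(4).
Condition on the size of the last step (1 to 2): before it there were n-1, …, n-2 stairs climbed, and these cases are disjoint, so A(n) = A(n-1) + A(n-2) (Fibonacci-type sequence).
Initial conditions by direct count (compositions of i into parts ≤ 2): A(1) = 1; A(2) = 2.
Iterating the recurrence: A(3) = 3, A(4) = 5.

A(n) = A(n-1) + A(n-2), A(1) = 1, A(2) = 2; A(4) = 5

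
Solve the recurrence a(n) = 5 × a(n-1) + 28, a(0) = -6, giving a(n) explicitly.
Recurrence: a(n) = 5 × a(n-1) + 28, initial: a(0) = -6.
Try a(n) = A·5ⁿ + C. Substituting: A·5ⁿ + C = 5(A·5ⁿ⁻¹ + C) + 28 = A·5ⁿ + 5C + 28, so C = 5C + 28, giving C = -7. Then a(0) = A - 7 = -6 gives A = 1.

a(n) = 5ⁿ - 7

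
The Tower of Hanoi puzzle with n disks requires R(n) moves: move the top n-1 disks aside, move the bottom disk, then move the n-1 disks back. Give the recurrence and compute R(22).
Moving n disks = move the top n-1 disks aside (R(n-1) moves) + move the largest disk (1 move) + move the n-1 disks back on top (R(n-1) moves), so R(n) = 2R(n-1) + 1, with R(1) = 1 (a single disk takes one move).
First terms: 1, 3, 7, 15, 31, 63, … — each is one less than a power of 2. Indeed R(n) + 1 = 2(R(n-1) + 1) with R(1) + 1 = 2, so R(n) + 1 = 2ⁿ and R(n) = 2ⁿ - 1.
Hence R(22) = 2^22 - 1 = 4194304 - 1 = 4194303.

R(n) = 2R(n-1) + 1, R(1) = 1; R(22) = 4194303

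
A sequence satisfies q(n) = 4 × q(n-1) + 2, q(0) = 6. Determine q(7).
Computing step by step:
q(0) = 6
q(1) = 4 × 6 + 2 = 26
q(2) = 4 × 26 + 2 = 106
q(3) = 4 × 106 + 2 = 426
q(4) = 4 × 426 + 2 = 1706
q(5) = 4 × 1706 + 2 = 6826
q(6) = 4 × 6826 + 2 = 27306
q(7) = 4 × 27306 + 2 = 109226

109226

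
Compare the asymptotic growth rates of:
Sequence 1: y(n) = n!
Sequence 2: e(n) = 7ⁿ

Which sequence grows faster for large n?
Comparing growth rates:
Growth-rate hierarchy: log n ≺ any polynomial ≺ any exponential cⁿ (c>1) ≺ n! ≺ nⁿ.
factorial dominates exponential base 7 asymptotically.

y(n) grows faster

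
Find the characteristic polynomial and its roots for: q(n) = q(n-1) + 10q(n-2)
Substitute q(n) = rⁿ and divide through by rⁿ⁻²: r² - r - 10 = 0
Discriminant: 1² + 4·10 = 41, not a perfect square, so by the quadratic formula r = (1 ± √41)/2.
General solution: q(n) = A·r₁ⁿ + B·r₂ⁿ where r₁,r₂ = (1 ± √41)/2

Characteristic: r² - r - 10 = 0, Roots: r = (1 ± √41)/2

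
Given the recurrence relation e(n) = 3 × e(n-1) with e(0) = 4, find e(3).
Computing step by step:
e(0) = 4
e(1) = 3 × 4 = 12
e(2) = 3 × 12 = 36
e(3) = 3 × 36 = 108

108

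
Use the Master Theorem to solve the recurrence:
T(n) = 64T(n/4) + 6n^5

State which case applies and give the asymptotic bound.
Master Theorem template: T(n) = a·T(n/b) + f(n).
Here: a=64, b=4, f(n)=6n^5
Compute log_b(a) = log_4(64) = 3.
f(n) = 6n^5 = Ω(n^(3+ε)) with ε = 2, and the regularity condition holds (a·f(n/b) = (a/b^5)·f(n) with a/b^5 = 4^-2 < 1). Case 3: T(n) = Θ(f(n)) = Θ(n^5).

Case 3: T(n) = Θ(n^5)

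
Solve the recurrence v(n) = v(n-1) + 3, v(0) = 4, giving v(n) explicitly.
Recurrence: v(n) = v(n-1) + 3, initial: v(0) = 4.
Each step adds 3, so v(n) = v(0) + 3n = 3n + 4.

v(n) = 3n + 4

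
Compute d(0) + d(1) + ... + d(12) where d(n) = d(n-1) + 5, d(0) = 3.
Computing the sequence terms: 3, 8, 13, 18, 23, 28, 33, 38, 43, 48, 53, 58, 63
Adding these values together:

429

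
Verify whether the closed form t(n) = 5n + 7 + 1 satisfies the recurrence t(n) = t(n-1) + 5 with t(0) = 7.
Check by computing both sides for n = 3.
From the recurrence with t(0) = 7:
  t(0) = 7, t(1) = 12, t(2) = 17, t(3) = 22
  so the recurrence gives t(3) = 22.
From the proposed closed form t(n) = 5n + 7 + 1:
  t(3) = 23.
The recurrence gives 22 but the closed form gives 23, so the closed form does not satisfy the recurrence.

No, the closed form is incorrect.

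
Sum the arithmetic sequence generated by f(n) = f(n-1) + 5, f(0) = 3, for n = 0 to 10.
Computing the sequence terms: 3, 8, 13, 18, 23, 28, 33, 38, 43, 48, 53
Adding these values together:

308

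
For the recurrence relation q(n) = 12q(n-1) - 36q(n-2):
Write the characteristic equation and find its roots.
Substitute q(n) = rⁿ and divide through by rⁿ⁻²: r² - 12r + 36 = 0
Factor: (r - 6)² = 0, so r = 6 (double root).
General solution: q(n) = (A + Bn)·6ⁿ

Characteristic: r² - 12r + 36 = 0, Roots: r = 6 (double root)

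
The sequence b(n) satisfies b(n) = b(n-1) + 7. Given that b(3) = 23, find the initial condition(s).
b(3) = b(0) + 3·7, so b(0) = 23 - 21 = 2.

b(0) = 2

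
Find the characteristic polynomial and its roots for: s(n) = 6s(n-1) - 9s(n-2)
Substitute s(n) = rⁿ and divide through by rⁿ⁻²: r² - 6r + 9 = 0
Factor: (r - 3)² = 0, so r = 3 (double root).
General solution: s(n) = (A + Bn)·3ⁿ

Characteristic: r² - 6r + 9 = 0, Roots: r = 3 (double root)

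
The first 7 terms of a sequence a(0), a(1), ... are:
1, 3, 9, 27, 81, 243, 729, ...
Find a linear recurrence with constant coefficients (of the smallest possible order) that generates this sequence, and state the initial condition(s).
Look for the lowest-order linear relation among consecutive terms.
Observation: each term is 3× the previous.
Check at n=2: 3·3 = 9. ✓

a(n) = 3 × a(n-1), a(0) = 1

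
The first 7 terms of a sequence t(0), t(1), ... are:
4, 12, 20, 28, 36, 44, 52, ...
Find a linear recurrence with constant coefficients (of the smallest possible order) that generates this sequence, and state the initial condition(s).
Look for the lowest-order linear relation among consecutive terms.
Observation: consecutive differences are constant (= 8).
Check at n=2: 1·12 + 8 = 20. ✓

t(n) = t(n-1) + 8, t(0) = 4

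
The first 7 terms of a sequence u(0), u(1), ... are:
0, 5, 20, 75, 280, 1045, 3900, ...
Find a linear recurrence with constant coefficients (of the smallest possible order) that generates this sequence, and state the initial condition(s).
Look for the lowest-order linear relation among consecutive terms.
Observation: u(n) - 4·u(n-1) - (-1)·u(n-2) = 0 holds for the shown terms, and no order-1 relation u(n) = α·u(n-1) + β fits.
Check at n=3: 4·20 + (-1)·5 = 75. ✓

u(n) = 4u(n-1) - u(n-2), u(0) = 0, u(1) = 5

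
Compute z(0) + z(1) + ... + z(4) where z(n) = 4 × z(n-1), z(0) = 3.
Computing the sequence terms: 3, 12, 48, 192, 768
Adding these values together:

1023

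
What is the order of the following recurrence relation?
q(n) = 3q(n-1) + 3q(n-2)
The order is the largest lag k for which q(n-k) appears. Here the deepest term is q(n-2), so the order is 2.

Order 2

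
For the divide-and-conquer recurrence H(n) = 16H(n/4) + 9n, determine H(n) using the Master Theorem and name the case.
Master Theorem template: H(n) = a·H(n/b) + f(n).
Here: a=16, b=4, f(n)=9n
Compute log_b(a) = log_4(16) = 2.
f(n) = 9n = O(n^(2-ε)) with ε = 1. Case 1: H(n) = Θ(n^log_b(a)) = Θ(n^2).

Case 1: H(n) = Θ(n^2)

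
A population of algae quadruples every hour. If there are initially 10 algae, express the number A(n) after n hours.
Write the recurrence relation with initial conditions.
Each hour multiplies the count by 4, so the count after n hours depends only on the count after n-1 hours: A(n) = 4 × A(n-1). The starting count gives A(0) = 10.
Unrolling n times gives the closed form A(n) = 10 × 4ⁿ.

A(n) = 4 × A(n-1), A(0) = 10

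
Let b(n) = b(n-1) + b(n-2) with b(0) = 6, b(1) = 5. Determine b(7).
Computing the sequence terms:
6, 5, 11, 16, 27, 43, 70, 113

113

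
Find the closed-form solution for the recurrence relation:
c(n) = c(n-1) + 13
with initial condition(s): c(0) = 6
Recurrence: c(n) = c(n-1) + 13, initial: c(0) = 6.
Each step adds 13, so c(n) = c(0) + 13n = 13n + 6.

c(n) = 13n + 6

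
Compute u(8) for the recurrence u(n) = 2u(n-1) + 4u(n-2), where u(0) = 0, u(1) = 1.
Computing the sequence terms:
0, 1, 2, 8, 24, 80, 256, 832, 2688

2688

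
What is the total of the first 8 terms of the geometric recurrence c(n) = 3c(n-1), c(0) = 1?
Computing the sequence terms: 1, 3, 9, 27, 81, 243, 729, 2187
Adding these values together:

3280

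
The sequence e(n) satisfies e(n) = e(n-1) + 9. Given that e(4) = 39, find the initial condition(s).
e(4) = e(0) + 4·9, so e(0) = 39 - 36 = 3.

e(0) = 3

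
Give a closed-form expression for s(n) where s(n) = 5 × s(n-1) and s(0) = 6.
Recurrence: s(n) = 5 × s(n-1), initial: s(0) = 6.
Each term is 5 times the previous, so this is geometric with ratio 5. After n steps: s(n) = s(0)·5ⁿ = 6·5ⁿ.

s(n) = 6·5ⁿ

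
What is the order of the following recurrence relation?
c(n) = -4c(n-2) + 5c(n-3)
The order is the largest lag k for which c(n-k) appears. Here the deepest term is c(n-3), so the order is 3.

Order 3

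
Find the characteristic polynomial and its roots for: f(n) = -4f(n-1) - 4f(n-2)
Substitute f(n) = rⁿ and divide through by rⁿ⁻²: r² + 4r + 4 = 0
Factor: (r + 2)² = 0, so r = -2 (double root).
General solution: f(n) = (A + Bn)·(-2)ⁿ

Characteristic: r² + 4r + 4 = 0, Roots: r = -2 (double root)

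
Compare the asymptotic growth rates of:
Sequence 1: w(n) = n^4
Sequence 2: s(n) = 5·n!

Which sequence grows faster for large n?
Comparing growth rates:
Growth-rate hierarchy: log n ≺ any polynomial ≺ any exponential cⁿ (c>1) ≺ n! ≺ nⁿ.
factorial dominates polynomial degree 4 asymptotically.

s(n) grows faster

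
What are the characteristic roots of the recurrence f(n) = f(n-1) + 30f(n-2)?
Substitute f(n) = rⁿ and divide through by rⁿ⁻²: r² - r - 30 = 0
Factor: (r + 5)(r - 6) = 0, so r = -5, 6.
General solution: f(n) = A·(-5)ⁿ + B·6ⁿ

Characteristic: r² - r - 30 = 0, Roots: r = -5, 6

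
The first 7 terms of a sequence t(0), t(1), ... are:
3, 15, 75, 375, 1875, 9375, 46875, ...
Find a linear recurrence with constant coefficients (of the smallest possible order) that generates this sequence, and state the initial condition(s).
Look for the lowest-order linear relation among consecutive terms.
Observation: each term is 5× the previous.
Check at n=2: 5·15 = 75. ✓

t(n) = 5 × t(n-1), t(0) = 3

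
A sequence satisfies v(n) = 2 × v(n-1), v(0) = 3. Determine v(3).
Computing step by step:
v(0) = 3
v(1) = 2 × 3 = 6
v(2) = 2 × 6 = 12
v(3) = 2 × 12 = 24

24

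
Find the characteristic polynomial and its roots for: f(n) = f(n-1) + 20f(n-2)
Substitute f(n) = rⁿ and divide through by rⁿ⁻²: r² - r - 20 = 0
Factor: (r - 5)(r + 4) = 0, so r = 5, -4.
General solution: f(n) = A·5ⁿ + B·(-4)ⁿ

Characteristic: r² - r - 20 = 0, Roots: r = 5, -4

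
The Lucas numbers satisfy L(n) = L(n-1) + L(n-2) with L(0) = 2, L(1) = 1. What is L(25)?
Computing the sequence terms:
2, 1, 3, 4, 7, 11, 18, 29, 47, 76, 123, 199, 322, 521, 843, 1364, 2207, 3571, 5778, 9349, 15127, 24476, 39603, 64079, 103682, 167761

167761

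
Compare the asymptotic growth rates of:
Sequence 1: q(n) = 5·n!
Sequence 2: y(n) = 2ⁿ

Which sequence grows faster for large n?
Comparing growth rates:
Growth-rate hierarchy: log n ≺ any polynomial ≺ any exponential cⁿ (c>1) ≺ n! ≺ nⁿ.
factorial dominates exponential base 2 asymptotically.

q(n) grows faster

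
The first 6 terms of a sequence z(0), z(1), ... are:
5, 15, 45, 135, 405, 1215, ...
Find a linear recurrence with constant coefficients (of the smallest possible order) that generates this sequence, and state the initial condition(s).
Look for the lowest-order linear relation among consecutive terms.
Observation: each term is 3× the previous.
Check at n=2: 3·15 = 45. ✓

z(n) = 3 × z(n-1), z(0) = 5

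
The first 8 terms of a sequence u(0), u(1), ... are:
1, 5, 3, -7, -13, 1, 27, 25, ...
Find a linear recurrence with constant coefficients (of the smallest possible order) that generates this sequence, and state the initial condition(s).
Look for the lowest-order linear relation among consecutive terms.
Observation: u(n) - 1·u(n-1) - (-2)·u(n-2) = 0 holds for the shown terms, and no order-1 relation u(n) = α·u(n-1) + β fits.
Check at n=3: 1·3 + (-2)·5 = -7. ✓

u(n) = u(n-1) - 2u(n-2), u(0) = 1, u(1) = 5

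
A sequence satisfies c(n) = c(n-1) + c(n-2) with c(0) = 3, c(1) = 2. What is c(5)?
Computing the sequence terms:
3, 2, 5, 7, 12, 19

19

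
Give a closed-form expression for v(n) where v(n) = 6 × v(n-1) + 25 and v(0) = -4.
Recurrence: v(n) = 6 × v(n-1) + 25, initial: v(0) = -4.
Try v(n) = A·6ⁿ + C. Substituting: A·6ⁿ + C = 6(A·6ⁿ⁻¹ + C) + 25 = A·6ⁿ + 6C + 25, so C = 6C + 25, giving C = -5. Then v(0) = A - 5 = -4 gives A = 1.

v(n) = 6ⁿ - 5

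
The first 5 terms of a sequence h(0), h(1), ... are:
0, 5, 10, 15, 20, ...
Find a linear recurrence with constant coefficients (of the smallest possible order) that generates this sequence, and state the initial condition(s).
Look for the lowest-order linear relation among consecutive terms.
Observation: consecutive differences are constant (= 5).
Check at n=2: 1·5 + 5 = 10. ✓

h(n) = h(n-1) + 5, h(0) = 0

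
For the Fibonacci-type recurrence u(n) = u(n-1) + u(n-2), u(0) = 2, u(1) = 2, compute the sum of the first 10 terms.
Computing the sequence terms: 2, 2, 4, 6, 10, 16, 26, 42, 68, 110
Adding these values together:

286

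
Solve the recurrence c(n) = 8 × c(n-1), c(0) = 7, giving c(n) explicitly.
Recurrence: c(n) = 8 × c(n-1), initial: c(0) = 7.
Each term is 8 times the previous, so this is geometric with ratio 8. After n steps: c(n) = c(0)·8ⁿ = 7·8ⁿ.

c(n) = 7·8ⁿ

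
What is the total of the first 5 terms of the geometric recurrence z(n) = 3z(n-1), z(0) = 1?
Computing the sequence terms: 1, 3, 9, 27, 81
Adding these values together:

121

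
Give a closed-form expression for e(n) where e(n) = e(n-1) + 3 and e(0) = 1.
Recurrence: e(n) = e(n-1) + 3, initial: e(0) = 1.
Each step adds 3, so e(n) = e(0) + 3n = 3n + 1.

e(n) = 3n + 1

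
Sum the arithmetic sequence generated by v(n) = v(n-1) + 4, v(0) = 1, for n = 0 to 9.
Computing the sequence terms: 1, 5, 9, 13, 17, 21, 25, 29, 33, 37
Adding these values together:

190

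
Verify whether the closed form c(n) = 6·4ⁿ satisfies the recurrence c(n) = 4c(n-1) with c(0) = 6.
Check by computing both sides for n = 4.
From the recurrence with c(0) = 6:
  c(0) = 6, c(1) = 24, c(2) = 96, c(3) = 384, c(4) = 1536
  so the recurrence gives c(4) = 1536.
From the proposed closed form c(n) = 6·4ⁿ:
  c(4) = 1536.
Both sides give 1536 at n = 4, and the initial condition(s) match, so the closed form is consistent.

Yes, the closed form is correct.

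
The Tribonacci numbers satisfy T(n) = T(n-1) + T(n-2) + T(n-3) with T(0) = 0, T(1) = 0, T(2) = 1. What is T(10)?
Computing the sequence terms:
0, 0, 1, 1, 2, 4, 7, 13, 24, 44, 81

81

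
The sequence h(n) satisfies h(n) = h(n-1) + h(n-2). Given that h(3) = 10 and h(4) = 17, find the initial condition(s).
Work backwards using h(k) = h(k+2) - h(k+1):
h(2) = h(4) - h(3) = 17 - 10 = 7
h(1) = h(3) - h(2) = 10 - 7 = 3
h(0) = h(2) - h(1) = 7 - 3 = 4

h(0) = 4, h(1) = 3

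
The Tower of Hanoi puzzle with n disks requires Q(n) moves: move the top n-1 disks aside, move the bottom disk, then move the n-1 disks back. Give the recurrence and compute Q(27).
Moving n disks = move the top n-1 disks aside (Q(n-1) moves) + move the largest disk (1 move) + move the n-1 disks back on top (Q(n-1) moves), so Q(n) = 2Q(n-1) + 1, with Q(1) = 1 (a single disk takes one move).
First terms: 1, 3, 7, 15, 31, 63, … — each is one less than a power of 2. Indeed Q(n) + 1 = 2(Q(n-1) + 1) with Q(1) + 1 = 2, so Q(n) + 1 = 2ⁿ and Q(n) = 2ⁿ - 1.
Hence Q(27) = 2^27 - 1 = 134217728 - 1 = 134217727.

Q(n) = 2Q(n-1) + 1, Q(1) = 1; Q(27) = 134217727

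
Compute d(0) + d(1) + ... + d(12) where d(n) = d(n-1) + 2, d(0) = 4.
Computing the sequence terms: 4, 6, 8, 10, 12, 14, 16, 18, 20, 22, 24, 26, 28
Adding these values together:

208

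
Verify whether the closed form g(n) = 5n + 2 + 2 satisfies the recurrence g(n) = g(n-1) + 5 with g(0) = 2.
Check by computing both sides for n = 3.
From the recurrence with g(0) = 2:
  g(0) = 2, g(1) = 7, g(2) = 12, g(3) = 17
  so the recurrence gives g(3) = 17.
From the proposed closed form g(n) = 5n + 2 + 2:
  g(3) = 19.
The recurrence gives 17 but the closed form gives 19, so the closed form does not satisfy the recurrence.

No, the closed form is incorrect.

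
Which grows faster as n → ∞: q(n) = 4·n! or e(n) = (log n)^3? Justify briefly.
Comparing growth rates:
Growth-rate hierarchy: log n ≺ any polynomial ≺ any exponential cⁿ (c>1) ≺ n! ≺ nⁿ.
factorial dominates polylogarithmic (log n)^3 asymptotically.

q(n) grows faster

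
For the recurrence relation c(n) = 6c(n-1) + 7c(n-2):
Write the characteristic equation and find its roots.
Substitute c(n) = rⁿ and divide through by rⁿ⁻²: r² - 6r - 7 = 0
Factor: (r - 7)(r + 1) = 0, so r = 7, -1.
General solution: c(n) = A·7ⁿ + B·(-1)ⁿ

Characteristic: r² - 6r - 7 = 0, Roots: r = 7, -1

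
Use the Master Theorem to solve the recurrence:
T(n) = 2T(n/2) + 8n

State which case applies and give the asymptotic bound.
Master Theorem template: T(n) = a·T(n/b) + f(n).
Here: a=2, b=2, f(n)=8n
Compute log_b(a) = log_2(2) = 1.
f(n) = 8n = Θ(n). Case 2: T(n) = Θ(n log n).

Case 2: T(n) = Θ(n log n)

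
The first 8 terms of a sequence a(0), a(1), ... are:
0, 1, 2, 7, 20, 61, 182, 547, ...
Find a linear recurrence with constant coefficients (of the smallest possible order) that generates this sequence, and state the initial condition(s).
Look for the lowest-order linear relation among consecutive terms.
Observation: a(n) - 2·a(n-1) - (3)·a(n-2) = 0 holds for the shown terms, and no order-1 relation a(n) = α·a(n-1) + β fits.
Check at n=3: 2·2 + (3)·1 = 7. ✓

a(n) = 2a(n-1) + 3a(n-2), a(0) = 0, a(1) = 1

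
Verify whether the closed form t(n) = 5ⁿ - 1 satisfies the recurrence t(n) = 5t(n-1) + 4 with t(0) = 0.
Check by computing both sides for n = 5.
From the recurrence with t(0) = 0:
  t(0) = 0, t(1) = 4, t(2) = 24, t(3) = 124, t(4) = 624, t(5) = 3124
  so the recurrence gives t(5) = 3124.
From the proposed closed form t(n) = 5ⁿ - 1:
  t(5) = 3124.
Both sides give 3124 at n = 5, and the initial condition(s) match, so the closed form is consistent.

Yes, the closed form is correct.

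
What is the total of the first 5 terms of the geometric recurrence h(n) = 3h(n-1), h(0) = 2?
Computing the sequence terms: 2, 6, 18, 54, 162
Adding these values together:

242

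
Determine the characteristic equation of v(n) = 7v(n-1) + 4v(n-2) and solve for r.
Substitute v(n) = rⁿ and divide through by rⁿ⁻²: r² - 7r - 4 = 0
Discriminant: 7² + 4·4 = 65, not a perfect square, so by the quadratic formula r = (7 ± √65)/2.
General solution: v(n) = A·r₁ⁿ + B·r₂ⁿ where r₁,r₂ = (7 ± √65)/2

Characteristic: r² - 7r - 4 = 0, Roots: r = (7 ± √65)/2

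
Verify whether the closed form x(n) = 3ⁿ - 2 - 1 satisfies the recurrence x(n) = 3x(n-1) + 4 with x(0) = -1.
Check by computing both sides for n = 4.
From the recurrence with x(0) = -1:
  x(0) = -1, x(1) = 1, x(2) = 7, x(3) = 25, x(4) = 79
  so the recurrence gives x(4) = 79.
From the proposed closed form x(n) = 3ⁿ - 2 - 1:
  x(4) = 78.
The recurrence gives 79 but the closed form gives 78, so the closed form does not satisfy the recurrence.

No, the closed form is incorrect.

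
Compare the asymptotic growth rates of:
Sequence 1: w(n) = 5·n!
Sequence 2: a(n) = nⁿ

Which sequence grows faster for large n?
Comparing growth rates:
Growth-rate hierarchy: log n ≺ any polynomial ≺ any exponential cⁿ (c>1) ≺ n! ≺ nⁿ.
super-exponential nⁿ dominates factorial asymptotically.

a(n) grows faster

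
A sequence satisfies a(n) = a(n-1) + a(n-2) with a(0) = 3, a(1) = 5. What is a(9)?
Computing the sequence terms:
3, 5, 8, 13, 21, 34, 55, 89, 144, 233

233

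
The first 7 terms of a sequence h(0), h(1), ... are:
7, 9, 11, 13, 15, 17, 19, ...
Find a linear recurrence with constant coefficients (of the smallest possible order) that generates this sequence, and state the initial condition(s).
Look for the lowest-order linear relation among consecutive terms.
Observation: consecutive differences are constant (= 2).
Check at n=2: 1·9 + 2 = 11. ✓

h(n) = h(n-1) + 2, h(0) = 7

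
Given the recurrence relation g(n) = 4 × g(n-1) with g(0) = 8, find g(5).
Computing step by step:
g(0) = 8
g(1) = 4 × 8 = 32
g(2) = 4 × 32 = 128
g(3) = 4 × 128 = 512
g(4) = 4 × 512 = 2048
g(5) = 4 × 2048 = 8192

8192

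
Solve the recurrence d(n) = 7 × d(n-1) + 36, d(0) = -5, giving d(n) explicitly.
Recurrence: d(n) = 7 × d(n-1) + 36, initial: d(0) = -5.
Try d(n) = A·7ⁿ + C. Substituting: A·7ⁿ + C = 7(A·7ⁿ⁻¹ + C) + 36 = A·7ⁿ + 7C + 36, so C = 7C + 36, giving C = -6. Then d(0) = A - 6 = -5 gives A = 1.

d(n) = 7ⁿ - 6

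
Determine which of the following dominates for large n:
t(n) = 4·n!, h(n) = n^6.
Comparing growth rates:
Growth-rate hierarchy: log n ≺ any polynomial ≺ any exponential cⁿ (c>1) ≺ n! ≺ nⁿ.
factorial dominates polynomial degree 6 asymptotically.

t(n) grows faster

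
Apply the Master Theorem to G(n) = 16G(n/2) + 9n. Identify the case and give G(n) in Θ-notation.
Master Theorem template: G(n) = a·G(n/b) + f(n).
Here: a=16, b=2, f(n)=9n
Compute log_b(a) = log_2(16) = 4.
f(n) = 9n = O(n^(4-ε)) with ε = 3. Case 1: G(n) = Θ(n^log_b(a)) = Θ(n^4).

Case 1: G(n) = Θ(n^4)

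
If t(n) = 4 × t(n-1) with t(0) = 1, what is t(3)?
Computing step by step:
t(0) = 1
t(1) = 4 × 1 = 4
t(2) = 4 × 4 = 16
t(3) = 4 × 16 = 64

64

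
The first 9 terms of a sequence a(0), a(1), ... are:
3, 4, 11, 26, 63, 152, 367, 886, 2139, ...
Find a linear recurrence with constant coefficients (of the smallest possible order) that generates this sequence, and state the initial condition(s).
Look for the lowest-order linear relation among consecutive terms.
Observation: a(n) - 2·a(n-1) - (1)·a(n-2) = 0 holds for the shown terms, and no order-1 relation a(n) = α·a(n-1) + β fits.
Check at n=3: 2·11 + (1)·4 = 26. ✓

a(n) = 2a(n-1) + a(n-2), a(0) = 3, a(1) = 4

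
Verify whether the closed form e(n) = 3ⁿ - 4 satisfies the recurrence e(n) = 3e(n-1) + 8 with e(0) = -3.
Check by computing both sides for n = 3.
From the recurrence with e(0) = -3:
  e(0) = -3, e(1) = -1, e(2) = 5, e(3) = 23
  so the recurrence gives e(3) = 23.
From the proposed closed form e(n) = 3ⁿ - 4:
  e(3) = 23.
Both sides give 23 at n = 3, and the initial condition(s) match, so the closed form is consistent.

Yes, the closed form is correct.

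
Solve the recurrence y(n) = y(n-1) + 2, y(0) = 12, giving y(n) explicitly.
Recurrence: y(n) = y(n-1) + 2, initial: y(0) = 12.
Each step adds 2, so y(n) = y(0) + 2n = 2n + 12.

y(n) = 2n + 12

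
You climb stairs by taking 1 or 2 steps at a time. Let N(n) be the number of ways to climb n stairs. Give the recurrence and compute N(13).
Condition on the size of the last step (1 to 2): before it there were n-1, …, n-2 stairs climbed, and these cases are disjoint, so N(n) = N(n-1) + N(n-2) (Fibonacci-type sequence).
Initial conditions by direct count (compositions of i into parts ≤ 2): N(1) = 1; N(2) = 2.
Iterating the recurrence: N(3) = 3, N(4) = 5, N(5) = 8, N(6) = 13, N(7) = 21, N(8) = 34, N(9) = 55, N(10) = 89, N(11) = 144, N(12) = 233, N(13) = 377.

N(n) = N(n-1) + N(n-2), N(1) = 1, N(2) = 2; N(13) = 377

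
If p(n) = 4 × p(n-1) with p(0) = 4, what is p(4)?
Computing step by step:
p(0) = 4
p(1) = 4 × 4 = 16
p(2) = 4 × 16 = 64
p(3) = 4 × 64 = 256
p(4) = 4 × 256 = 1024

1024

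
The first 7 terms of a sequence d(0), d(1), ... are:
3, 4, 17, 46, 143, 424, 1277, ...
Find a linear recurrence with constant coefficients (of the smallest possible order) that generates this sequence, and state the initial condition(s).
Look for the lowest-order linear relation among consecutive terms.
Observation: d(n) - 2·d(n-1) - (3)·d(n-2) = 0 holds for the shown terms, and no order-1 relation d(n) = α·d(n-1) + β fits.
Check at n=3: 2·17 + (3)·4 = 46. ✓

d(n) = 2d(n-1) + 3d(n-2), d(0) = 3, d(1) = 4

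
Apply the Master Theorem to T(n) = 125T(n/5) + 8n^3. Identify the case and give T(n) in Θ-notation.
Master Theorem template: T(n) = a·T(n/b) + f(n).
Here: a=125, b=5, f(n)=8n^3
Compute log_b(a) = log_5(125) = 3.
f(n) = 8n^3 = Θ(n^3). Case 2: T(n) = Θ(n^3 log n).

Case 2: T(n) = Θ(n^3 log n)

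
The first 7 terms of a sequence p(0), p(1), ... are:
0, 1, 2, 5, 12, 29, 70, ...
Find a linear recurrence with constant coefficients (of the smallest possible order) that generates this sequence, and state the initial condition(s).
Look for the lowest-order linear relation among consecutive terms.
Observation: p(n) - 2·p(n-1) - (1)·p(n-2) = 0 holds for the shown terms, and no order-1 relation p(n) = α·p(n-1) + β fits.
Check at n=3: 2·2 + (1)·1 = 5. ✓

p(n) = 2p(n-1) + p(n-2), p(0) = 0, p(1) = 1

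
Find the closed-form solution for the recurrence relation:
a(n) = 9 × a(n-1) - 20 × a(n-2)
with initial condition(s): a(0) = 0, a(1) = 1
Recurrence: a(n) = 9 × a(n-1) - 20 × a(n-2), initial: a(0) = 0, a(1) = 1.
Characteristic equation: r² - 9r + 20 = 0, which factors as (r - 5)(r - 4) = 0, so r = 5, 4. General solution a(n) = A·5ⁿ + B·4ⁿ. From a(0) = 0: A + B = 0. From a(1) = 1: 5A + 4B = 1. Solving gives A = 1, B = -1.

a(n) = 5ⁿ - 4ⁿ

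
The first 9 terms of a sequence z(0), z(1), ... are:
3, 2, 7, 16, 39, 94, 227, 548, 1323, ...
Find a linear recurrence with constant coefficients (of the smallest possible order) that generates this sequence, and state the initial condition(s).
Look for the lowest-order linear relation among consecutive terms.
Observation: z(n) - 2·z(n-1) - (1)·z(n-2) = 0 holds for the shown terms, and no order-1 relation z(n) = α·z(n-1) + β fits.
Check at n=3: 2·7 + (1)·2 = 16. ✓

z(n) = 2z(n-1) + z(n-2), z(0) = 3, z(1) = 2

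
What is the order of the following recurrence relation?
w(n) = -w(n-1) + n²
The order is the largest lag k for which w(n-k) appears. Here the deepest term is w(n-1) (the n² term is non-homogeneous and does not affect the order), so the order is 1.

Order 1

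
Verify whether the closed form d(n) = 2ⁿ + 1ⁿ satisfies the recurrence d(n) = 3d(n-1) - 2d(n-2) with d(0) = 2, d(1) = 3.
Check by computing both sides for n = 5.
From the recurrence with d(0) = 2, d(1) = 3:
  d(0) = 2, d(1) = 3, d(2) = 5, d(3) = 9, d(4) = 17, d(5) = 33
  so the recurrence gives d(5) = 33.
From the proposed closed form d(n) = 2ⁿ + 1ⁿ:
  d(5) = 33.
Both sides give 33 at n = 5, and the initial condition(s) match, so the closed form is consistent.

Yes, the closed form is correct.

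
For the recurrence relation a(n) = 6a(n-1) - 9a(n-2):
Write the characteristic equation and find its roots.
Substitute a(n) = rⁿ and divide through by rⁿ⁻²: r² - 6r + 9 = 0
Factor: (r - 3)² = 0, so r = 3 (double root).
General solution: a(n) = (A + Bn)·3ⁿ

Characteristic: r² - 6r + 9 = 0, Roots: r = 3 (double root)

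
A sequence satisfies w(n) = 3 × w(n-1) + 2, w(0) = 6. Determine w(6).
Computing step by step:
w(0) = 6
w(1) = 3 × 6 + 2 = 20
w(2) = 3 × 20 + 2 = 62
w(3) = 3 × 62 + 2 = 188
w(4) = 3 × 188 + 2 = 566
w(5) = 3 × 566 + 2 = 1700
w(6) = 3 × 1700 + 2 = 5102

5102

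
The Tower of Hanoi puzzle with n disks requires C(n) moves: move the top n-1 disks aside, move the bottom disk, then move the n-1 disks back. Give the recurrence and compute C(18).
Moving n disks = move the top n-1 disks aside (C(n-1) moves) + move the largest disk (1 move) + move the n-1 disks back on top (C(n-1) moves), so C(n) = 2C(n-1) + 1, with C(1) = 1 (a single disk takes one move).
First terms: 1, 3, 7, 15, 31, 63, … — each is one less than a power of 2. Indeed C(n) + 1 = 2(C(n-1) + 1) with C(1) + 1 = 2, so C(n) + 1 = 2ⁿ and C(n) = 2ⁿ - 1.
Hence C(18) = 2^18 - 1 = 262144 - 1 = 262143.

C(n) = 2C(n-1) + 1, C(1) = 1; C(18) = 262143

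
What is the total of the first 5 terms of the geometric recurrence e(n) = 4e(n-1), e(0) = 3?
Computing the sequence terms: 3, 12, 48, 192, 768
Adding these values together:

1023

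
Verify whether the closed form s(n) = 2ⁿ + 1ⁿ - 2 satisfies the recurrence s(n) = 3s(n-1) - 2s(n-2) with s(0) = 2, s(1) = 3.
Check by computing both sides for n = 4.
From the recurrence with s(0) = 2, s(1) = 3:
  s(0) = 2, s(1) = 3, s(2) = 5, s(3) = 9, s(4) = 17
  so the recurrence gives s(4) = 17.
From the proposed closed form s(n) = 2ⁿ + 1ⁿ - 2:
  s(4) = 15.
The recurrence gives 17 but the closed form gives 15, so the closed form does not satisfy the recurrence.

No, the closed form is incorrect.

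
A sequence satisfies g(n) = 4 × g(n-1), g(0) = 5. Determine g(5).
Computing step by step:
g(0) = 5
g(1) = 4 × 5 = 20
g(2) = 4 × 20 = 80
g(3) = 4 × 80 = 320
g(4) = 4 × 320 = 1280
g(5) = 4 × 1280 = 5120

5120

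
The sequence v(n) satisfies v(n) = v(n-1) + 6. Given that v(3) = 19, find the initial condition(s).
v(3) = v(0) + 3·6, so v(0) = 19 - 18 = 1.

v(0) = 1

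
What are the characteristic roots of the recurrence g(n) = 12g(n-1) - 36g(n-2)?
Substitute g(n) = rⁿ and divide through by rⁿ⁻²: r² - 12r + 36 = 0
Factor: (r - 6)² = 0, so r = 6 (double root).
General solution: g(n) = (A + Bn)·6ⁿ

Characteristic: r² - 12r + 36 = 0, Roots: r = 6 (double root)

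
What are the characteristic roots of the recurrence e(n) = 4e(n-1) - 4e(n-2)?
Substitute e(n) = rⁿ and divide through by rⁿ⁻²: r² - 4r + 4 = 0
Factor: (r - 2)² = 0, so r = 2 (double root).
General solution: e(n) = (A + Bn)·2ⁿ

Characteristic: r² - 4r + 4 = 0, Roots: r = 2 (double root)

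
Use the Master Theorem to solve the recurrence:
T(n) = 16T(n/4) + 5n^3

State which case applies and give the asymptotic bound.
Master Theorem template: T(n) = a·T(n/b) + f(n).
Here: a=16, b=4, f(n)=5n^3
Compute log_b(a) = log_4(16) = 2.
f(n) = 5n^3 = Ω(n^(2+ε)) with ε = 1, and the regularity condition holds (a·f(n/b) = (a/b^3)·f(n) with a/b^3 = 4^-1 < 1). Case 3: T(n) = Θ(f(n)) = Θ(n^3).

Case 3: T(n) = Θ(n^3)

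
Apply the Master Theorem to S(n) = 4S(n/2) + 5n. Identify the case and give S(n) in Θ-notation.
Master Theorem template: S(n) = a·S(n/b) + f(n).
Here: a=4, b=2, f(n)=5n
Compute log_b(a) = log_2(4) = 2.
f(n) = 5n = O(n^(2-ε)) with ε = 1. Case 1: S(n) = Θ(n^log_b(a)) = Θ(n^2).

Case 1: S(n) = Θ(n^2)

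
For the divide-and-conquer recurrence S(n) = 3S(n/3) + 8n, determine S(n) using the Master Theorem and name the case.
Master Theorem template: S(n) = a·S(n/b) + f(n).
Here: a=3, b=3, f(n)=8n
Compute log_b(a) = log_3(3) = 1.
f(n) = 8n = Θ(n). Case 2: S(n) = Θ(n log n).

Case 2: S(n) = Θ(n log n)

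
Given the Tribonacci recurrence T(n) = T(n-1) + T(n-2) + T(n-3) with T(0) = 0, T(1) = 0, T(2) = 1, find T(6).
Computing the sequence terms:
0, 0, 1, 1, 2, 4, 7

7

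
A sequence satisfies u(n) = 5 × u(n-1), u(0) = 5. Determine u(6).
Computing step by step:
u(0) = 5
u(1) = 5 × 5 = 25
u(2) = 5 × 25 = 125
u(3) = 5 × 125 = 625
u(4) = 5 × 625 = 3125
u(5) = 5 × 3125 = 15625
u(6) = 5 × 15625 = 78125

78125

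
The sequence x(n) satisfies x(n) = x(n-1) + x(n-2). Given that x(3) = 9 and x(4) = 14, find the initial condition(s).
Work backwards using x(k) = x(k+2) - x(k+1):
x(2) = x(4) - x(3) = 14 - 9 = 5
x(1) = x(3) - x(2) = 9 - 5 = 4
x(0) = x(2) - x(1) = 5 - 4 = 1

x(0) = 1, x(1) = 4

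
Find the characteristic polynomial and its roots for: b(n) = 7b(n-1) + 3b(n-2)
Substitute b(n) = rⁿ and divide through by rⁿ⁻²: r² - 7r - 3 = 0
Discriminant: 7² + 4·3 = 61, not a perfect square, so by the quadratic formula r = (7 ± √61)/2.
General solution: b(n) = A·r₁ⁿ + B·r₂ⁿ where r₁,r₂ = (7 ± √61)/2

Characteristic: r² - 7r - 3 = 0, Roots: r = (7 ± √61)/2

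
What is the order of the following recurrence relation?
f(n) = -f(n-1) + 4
The order is the largest lag k for which f(n-k) appears. Here the deepest term is f(n-1) (the 4 term is non-homogeneous and does not affect the order), so the order is 1.

Order 1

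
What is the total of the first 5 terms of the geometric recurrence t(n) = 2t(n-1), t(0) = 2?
Computing the sequence terms: 2, 4, 8, 16, 32
Adding these values together:

62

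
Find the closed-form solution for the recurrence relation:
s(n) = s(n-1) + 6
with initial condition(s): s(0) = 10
Recurrence: s(n) = s(n-1) + 6, initial: s(0) = 10.
Each step adds 6, so s(n) = s(0) + 6n = 6n + 10.

s(n) = 6n + 10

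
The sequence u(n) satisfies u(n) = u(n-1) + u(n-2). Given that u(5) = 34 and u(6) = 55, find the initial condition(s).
Work backwards using u(k) = u(k+2) - u(k+1):
u(4) = u(6) - u(5) = 55 - 34 = 21
u(3) = u(5) - u(4) = 34 - 21 = 13
u(2) = u(4) - u(3) = 21 - 13 = 8
u(1) = u(3) - u(2) = 13 - 8 = 5
u(0) = u(2) - u(1) = 8 - 5 = 3

u(0) = 3, u(1) = 5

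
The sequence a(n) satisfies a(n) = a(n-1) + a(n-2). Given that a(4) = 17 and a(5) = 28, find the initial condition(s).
Work backwards using a(k) = a(k+2) - a(k+1):
a(3) = a(5) - a(4) = 28 - 17 = 11
a(2) = a(4) - a(3) = 17 - 11 = 6
a(1) = a(3) - a(2) = 11 - 6 = 5
a(0) = a(2) - a(1) = 6 - 5 = 1

a(0) = 1, a(1) = 5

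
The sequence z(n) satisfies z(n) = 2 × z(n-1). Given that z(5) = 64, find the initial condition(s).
In general z(n) = 2ⁿ · z(0). At n = 5: z(0) = z(5) / 2^5 = 64 / 32 = 2.

z(0) = 2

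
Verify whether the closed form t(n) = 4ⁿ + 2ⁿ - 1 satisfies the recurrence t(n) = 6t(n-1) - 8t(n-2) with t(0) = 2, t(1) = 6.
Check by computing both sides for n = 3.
From the recurrence with t(0) = 2, t(1) = 6:
  t(0) = 2, t(1) = 6, t(2) = 20, t(3) = 72
  so the recurrence gives t(3) = 72.
From the proposed closed form t(n) = 4ⁿ + 2ⁿ - 1:
  t(3) = 71.
The recurrence gives 72 but the closed form gives 71, so the closed form does not satisfy the recurrence.

No, the closed form is incorrect.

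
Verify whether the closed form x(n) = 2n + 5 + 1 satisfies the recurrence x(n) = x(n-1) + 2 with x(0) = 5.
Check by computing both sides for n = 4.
From the recurrence with x(0) = 5:
  x(0) = 5, x(1) = 7, x(2) = 9, x(3) = 11, x(4) = 13
  so the recurrence gives x(4) = 13.
From the proposed closed form x(n) = 2n + 5 + 1:
  x(4) = 14.
The recurrence gives 13 but the closed form gives 14, so the closed form does not satisfy the recurrence.

No, the closed form is incorrect.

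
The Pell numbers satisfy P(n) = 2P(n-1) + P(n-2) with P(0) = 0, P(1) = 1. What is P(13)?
Computing the sequence terms:
0, 1, 2, 5, 12, 29, 70, 169, 408, 985, 2378, 5741, 13860, 33461

33461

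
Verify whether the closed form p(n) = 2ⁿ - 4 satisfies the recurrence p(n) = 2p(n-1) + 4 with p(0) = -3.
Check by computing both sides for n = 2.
From the recurrence with p(0) = -3:
  p(0) = -3, p(1) = -2, p(2) = 0
  so the recurrence gives p(2) = 0.
From the proposed closed form p(n) = 2ⁿ - 4:
  p(2) = 0.
Both sides give 0 at n = 2, and the initial condition(s) match, so the closed form is consistent.

Yes, the closed form is correct.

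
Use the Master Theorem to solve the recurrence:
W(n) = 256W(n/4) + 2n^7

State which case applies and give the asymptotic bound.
Master Theorem template: W(n) = a·W(n/b) + f(n).
Here: a=256, b=4, f(n)=2n^7
Compute log_b(a) = log_4(256) = 4.
f(n) = 2n^7 = Ω(n^(4+ε)) with ε = 3, and the regularity condition holds (a·f(n/b) = (a/b^7)·f(n) with a/b^7 = 4^-3 < 1). Case 3: W(n) = Θ(f(n)) = Θ(n^7).

Case 3: W(n) = Θ(n^7)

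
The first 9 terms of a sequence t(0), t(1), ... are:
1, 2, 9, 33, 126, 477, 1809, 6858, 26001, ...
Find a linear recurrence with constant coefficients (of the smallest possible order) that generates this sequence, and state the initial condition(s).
Look for the lowest-order linear relation among consecutive terms.
Observation: t(n) - 3·t(n-1) - (3)·t(n-2) = 0 holds for the shown terms, and no order-1 relation t(n) = α·t(n-1) + β fits.
Check at n=3: 3·9 + (3)·2 = 33. ✓

t(n) = 3t(n-1) + 3t(n-2), t(0) = 1, t(1) = 2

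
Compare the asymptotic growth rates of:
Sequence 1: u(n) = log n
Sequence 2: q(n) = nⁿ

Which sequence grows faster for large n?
Comparing growth rates:
Growth-rate hierarchy: log n ≺ any polynomial ≺ any exponential cⁿ (c>1) ≺ n! ≺ nⁿ.
super-exponential nⁿ dominates logarithmic asymptotically.

q(n) grows faster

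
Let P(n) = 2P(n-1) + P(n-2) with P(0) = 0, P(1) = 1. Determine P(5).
Computing the sequence terms:
0, 1, 2, 5, 12, 29

29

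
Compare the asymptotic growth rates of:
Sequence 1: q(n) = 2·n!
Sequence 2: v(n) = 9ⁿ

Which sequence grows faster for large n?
Comparing growth rates:
Growth-rate hierarchy: log n ≺ any polynomial ≺ any exponential cⁿ (c>1) ≺ n! ≺ nⁿ.
factorial dominates exponential base 9 asymptotically.

q(n) grows faster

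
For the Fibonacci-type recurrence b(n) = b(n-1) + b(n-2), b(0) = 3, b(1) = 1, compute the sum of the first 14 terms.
Computing the sequence terms: 3, 1, 4, 5, 9, 14, 23, 37, 60, 97, 157, 254, 411, 665
Adding these values together:

1740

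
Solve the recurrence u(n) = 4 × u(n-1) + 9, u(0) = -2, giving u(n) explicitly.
Recurrence: u(n) = 4 × u(n-1) + 9, initial: u(0) = -2.
Try u(n) = A·4ⁿ + C. Substituting: A·4ⁿ + C = 4(A·4ⁿ⁻¹ + C) + 9 = A·4ⁿ + 4C + 9, so C = 4C + 9, giving C = -3. Then u(0) = A - 3 = -2 gives A = 1.

u(n) = 4ⁿ - 3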